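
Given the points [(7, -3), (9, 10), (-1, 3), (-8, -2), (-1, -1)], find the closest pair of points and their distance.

Computing all pairwise distances among 5 points:

d((7, -3), (9, 10)) = 13.1529
d((7, -3), (-1, 3)) = 10.0
d((7, -3), (-8, -2)) = 15.0333
d((7, -3), (-1, -1)) = 8.2462
d((9, 10), (-1, 3)) = 12.2066
d((9, 10), (-8, -2)) = 20.8087
d((9, 10), (-1, -1)) = 14.8661
d((-1, 3), (-8, -2)) = 8.6023
d((-1, 3), (-1, -1)) = 4.0 <-- minimum
d((-8, -2), (-1, -1)) = 7.0711

Closest pair: (-1, 3) and (-1, -1) with distance 4.0

The closest pair is (-1, 3) and (-1, -1) with Euclidean distance 4.0. For 5 points, brute-force pairwise comparison is shown above. For large n, the divide-and-conquer algorithm (sort by x, recurse on halves, check the dividing strip) achieves O(n log n).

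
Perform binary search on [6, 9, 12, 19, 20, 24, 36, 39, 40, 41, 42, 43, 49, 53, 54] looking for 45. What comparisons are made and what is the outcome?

Binary search for 45 in [6, 9, 12, 19, 20, 24, 36, 39, 40, 41, 42, 43, 49, 53, 54]:

lo=0, hi=14, mid=7, arr[mid]=39 -> 39 < 45, search right half
lo=8, hi=14, mid=11, arr[mid]=43 -> 43 < 45, search right half
lo=12, hi=14, mid=13, arr[mid]=53 -> 53 > 45, search left half
lo=12, hi=12, mid=12, arr[mid]=49 -> 49 > 45, search left half
lo=12 > hi=11, target 45 not found

Binary search determines that 45 is not in the array after 4 comparisons. The search space was exhausted without finding the target.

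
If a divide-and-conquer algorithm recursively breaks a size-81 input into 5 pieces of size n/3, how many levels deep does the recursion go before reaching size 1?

For divide and conquer with division factor 3:

Problem sizes at each level:
Level 0: 81
Level 1: 27
Level 2: 9
Level 3: 3
Level 4: 1

The root is level 0 and the size-1 base case is level 4 (the tree spans levels 0 through 4, i.e. 5 levels counting the root), so the depth is the number of divisions: log_3(81) = 4

The recursion tree depth is log_3(81) = 4. At each level, the problem size is divided by 3, so it takes 4 divisions to reduce to a base case of size 1. The algorithm makes 5 recursive calls at each level.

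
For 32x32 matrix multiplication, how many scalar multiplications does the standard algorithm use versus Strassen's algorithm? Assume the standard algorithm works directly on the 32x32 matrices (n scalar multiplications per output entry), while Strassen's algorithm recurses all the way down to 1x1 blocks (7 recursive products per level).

Matrix multiplication for 32x32 matrices:

Standard algorithm: 32^3 = 32768 multiplications
Strassen's algorithm: 7^(log2(32)) = 7^5 = 16807 multiplications
Savings: 32768 - 16807 = 15961 multiplications

Standard: 32768 multiplications (32^3). Strassen: 16807 multiplications (7^5). Strassen reduces 8 recursive multiplications to 7 at each level.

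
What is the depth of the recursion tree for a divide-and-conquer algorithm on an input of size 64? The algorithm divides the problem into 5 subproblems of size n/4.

For divide and conquer with division factor 4:

Problem sizes at each level:
Level 0: 64
Level 1: 16
Level 2: 4
Level 3: 1

The root is level 0 and the size-1 base case is level 3 (the tree spans levels 0 through 3, i.e. 4 levels counting the root), so the depth is the number of divisions: log_4(64) = 3

The recursion tree depth is log_4(64) = 3. At each level, the problem size is divided by 4, so it takes 3 divisions to reduce to a base case of size 1. The algorithm makes 5 recursive calls at each level.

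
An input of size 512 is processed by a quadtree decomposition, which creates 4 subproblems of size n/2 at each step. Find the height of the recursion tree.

For divide and conquer with division factor 2:

Problem sizes at each level:
Level 0: 512
Level 1: 256
Level 2: 128
Level 3: 64
Level 4: 32
Level 5: 16
Level 6: 8
Level 7: 4
Level 8: 2
Level 9: 1

The root is level 0 and the size-1 base case is level 9 (the tree spans levels 0 through 9, i.e. 10 levels counting the root), so the depth is the number of divisions: log_2(512) = 9

The recursion tree depth is log_2(512) = 9. At each level, the problem size is divided by 2, so it takes 9 divisions to reduce to a base case of size 1. The algorithm makes 4 recursive calls at each level.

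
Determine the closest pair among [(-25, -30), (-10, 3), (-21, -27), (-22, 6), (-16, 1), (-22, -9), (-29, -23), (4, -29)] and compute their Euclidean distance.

Computing all pairwise distances among 8 points:

d((-25, -30), (-10, 3)) = 36.2491
d((-25, -30), (-21, -27)) = 5.0 <-- minimum
d((-25, -30), (-22, 6)) = 36.1248
d((-25, -30), (-16, 1)) = 32.28
d((-25, -30), (-22, -9)) = 21.2132
d((-25, -30), (-29, -23)) = 8.0623
d((-25, -30), (4, -29)) = 29.0172
d((-10, 3), (-21, -27)) = 31.9531
d((-10, 3), (-22, 6)) = 12.3693
d((-10, 3), (-16, 1)) = 6.3246
d((-10, 3), (-22, -9)) = 16.9706
d((-10, 3), (-29, -23)) = 32.2025
d((-10, 3), (4, -29)) = 34.9285
d((-21, -27), (-22, 6)) = 33.0151
d((-21, -27), (-16, 1)) = 28.4429
d((-21, -27), (-22, -9)) = 18.0278
d((-21, -27), (-29, -23)) = 8.9443
d((-21, -27), (4, -29)) = 25.0799
d((-22, 6), (-16, 1)) = 7.8102
d((-22, 6), (-22, -9)) = 15.0
d((-22, 6), (-29, -23)) = 29.8329
d((-22, 6), (4, -29)) = 43.6005
d((-16, 1), (-22, -9)) = 11.6619
d((-16, 1), (-29, -23)) = 27.2947
d((-16, 1), (4, -29)) = 36.0555
d((-22, -9), (-29, -23)) = 15.6525
d((-22, -9), (4, -29)) = 32.8024
d((-29, -23), (4, -29)) = 33.541

Closest pair: (-25, -30) and (-21, -27) with distance 5.0

The closest pair is (-25, -30) and (-21, -27) with Euclidean distance 5.0. For 8 points, brute-force pairwise comparison is shown above. For large n, the divide-and-conquer algorithm (sort by x, recurse on halves, check the dividing strip) achieves O(n log n).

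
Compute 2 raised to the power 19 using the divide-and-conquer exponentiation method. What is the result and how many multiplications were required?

Computing 2^19 by squaring (build up from 2^1; each line after the first costs one multiplication):

2^1 = 2
2^2 = (2^1)^2 = 2^2 = 4
2^4 = (2^2)^2 = 4^2 = 16
2^8 = (2^4)^2 = 16^2 = 256
2^9 = 2 * 2^8 = 2 * 256 = 512
2^18 = (2^9)^2 = 512^2 = 262144
2^19 = 2 * 2^18 = 2 * 262144 = 524288

Result: 524288
Multiplications needed: 6 (6 lines after 2^1)

2^19 = 524288. Using exponentiation by squaring, this requires 6 multiplications. The key idea: if the exponent is even, square the half-power; if odd, multiply by the base once.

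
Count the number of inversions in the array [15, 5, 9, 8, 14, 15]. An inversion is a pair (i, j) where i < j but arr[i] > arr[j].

Finding inversions in [15, 5, 9, 8, 14, 15]:

(0, 1): arr[0]=15 > arr[1]=5
(0, 2): arr[0]=15 > arr[2]=9
(0, 3): arr[0]=15 > arr[3]=8
(0, 4): arr[0]=15 > arr[4]=14
(2, 3): arr[2]=9 > arr[3]=8

Total inversions: 5

The array has 5 inversion(s): (0,1), (0,2), (0,3), (0,4), (2,3). Each pair (i,j) satisfies i < j and arr[i] > arr[j].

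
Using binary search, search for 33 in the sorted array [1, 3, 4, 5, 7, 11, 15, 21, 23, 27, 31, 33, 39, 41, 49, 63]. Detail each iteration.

Binary search for 33 in [1, 3, 4, 5, 7, 11, 15, 21, 23, 27, 31, 33, 39, 41, 49, 63]:

lo=0, hi=15, mid=7, arr[mid]=21 -> 21 < 33, search right half
lo=8, hi=15, mid=11, arr[mid]=33 -> Found target at index 11!

Binary search finds 33 at index 11 after 2 comparisons. The search repeatedly halves the search space by comparing with the middle element.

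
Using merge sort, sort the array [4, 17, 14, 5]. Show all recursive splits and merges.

Merge sort trace:

Split: [4, 17, 14, 5] -> [4, 17] and [14, 5]
  Split: [4, 17] -> [4] and [17]
  Merge: [4] + [17] -> [4, 17]
  Split: [14, 5] -> [14] and [5]
  Merge: [14] + [5] -> [5, 14]
Merge: [4, 17] + [5, 14] -> [4, 5, 14, 17]

Final sorted array: [4, 5, 14, 17]

The merge sort proceeds by recursively splitting the array and merging sorted halves.
After all merges, the sorted array is [4, 5, 14, 17].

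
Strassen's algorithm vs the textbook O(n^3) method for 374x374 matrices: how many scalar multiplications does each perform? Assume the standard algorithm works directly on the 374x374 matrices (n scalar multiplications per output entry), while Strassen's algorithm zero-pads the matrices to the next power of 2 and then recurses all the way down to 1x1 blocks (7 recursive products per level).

Matrix multiplication for 374x374 matrices:

Strassen's algorithm requires power-of-2 dimensions. Pad 374x374 to 512x512 (next power of 2).

Standard algorithm: 374^3 = 52313624 multiplications
Strassen's algorithm: 7^(log2(512)) = 7^9 = 40353607 multiplications
Savings: 52313624 - 40353607 = 11960017 multiplications

Standard: 52313624 multiplications (374^3). Strassen: 40353607 multiplications (7^9, after padding to 512x512). Strassen reduces 8 recursive multiplications to 7 at each level.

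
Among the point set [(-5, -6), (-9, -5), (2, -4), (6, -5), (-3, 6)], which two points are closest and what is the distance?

Computing all pairwise distances among 5 points:

d((-5, -6), (-9, -5)) = 4.1231 <-- minimum
d((-5, -6), (2, -4)) = 7.2801
d((-5, -6), (6, -5)) = 11.0454
d((-5, -6), (-3, 6)) = 12.1655
d((-9, -5), (2, -4)) = 11.0454
d((-9, -5), (6, -5)) = 15.0
d((-9, -5), (-3, 6)) = 12.53
d((2, -4), (6, -5)) = 4.1231 <-- minimum
d((2, -4), (-3, 6)) = 11.1803
d((6, -5), (-3, 6)) = 14.2127

Minimum distance: 4.1231 (tie among 2 pairs: (-5, -6) and (-9, -5); (2, -4) and (6, -5))

The minimum Euclidean distance is 4.1231. There is a tie: 2 pairs achieve this minimum — (-5, -6) and (-9, -5); (2, -4) and (6, -5). Any of these is a valid closest pair. For 5 points, brute-force pairwise comparison is shown above. For large n, the divide-and-conquer algorithm (sort by x, recurse on halves, check the dividing strip) achieves O(n log n).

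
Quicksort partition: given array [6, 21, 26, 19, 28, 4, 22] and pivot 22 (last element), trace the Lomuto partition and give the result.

Lomuto partition with pivot = 22:

Initial array: [6, 21, 26, 19, 28, 4, 22]

arr[0]=6 <= 22: swap with position 0, array becomes [6, 21, 26, 19, 28, 4, 22]
arr[1]=21 <= 22: swap with position 1, array becomes [6, 21, 26, 19, 28, 4, 22]
arr[2]=26 > 22: no swap
arr[3]=19 <= 22: swap with position 2, array becomes [6, 21, 19, 26, 28, 4, 22]
arr[4]=28 > 22: no swap
arr[5]=4 <= 22: swap with position 3, array becomes [6, 21, 19, 4, 28, 26, 22]

Place pivot at position 4: [6, 21, 19, 4, 22, 26, 28]
Pivot position: 4

After partitioning with pivot 22, the array becomes [6, 21, 19, 4, 22, 26, 28]. The pivot is placed at index 4. All elements to the left of the pivot are <= 22, and all elements to the right are > 22.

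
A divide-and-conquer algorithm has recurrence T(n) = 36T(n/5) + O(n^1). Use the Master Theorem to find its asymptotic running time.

Master Theorem for T(n) = 36T(n/5) + O(n^1):

a = 36, b = 5, c = 1
log_b(a) = log_5(36) = 2.2266

Case 1: c = 1 < log_5(36) = 2.2266
T(n) = O(n^(log_5 36))

For T(n) = 36T(n/5) + O(n^1): log_5(36) = 2.2266. This is Case 1 of the Master Theorem (c < log_b(a), work dominated by leaves), giving O(n^(log_5 36)).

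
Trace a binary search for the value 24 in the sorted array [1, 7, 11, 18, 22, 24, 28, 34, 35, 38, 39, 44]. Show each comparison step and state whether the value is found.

Binary search for 24 in [1, 7, 11, 18, 22, 24, 28, 34, 35, 38, 39, 44]:

lo=0, hi=11, mid=5, arr[mid]=24 -> Found target at index 5!

Binary search finds 24 at index 5 after 1 comparisons. The search repeatedly halves the search space by comparing with the middle element.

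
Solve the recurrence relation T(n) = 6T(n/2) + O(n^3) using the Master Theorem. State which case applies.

Master Theorem for T(n) = 6T(n/2) + O(n^3):

a = 6, b = 2, c = 3
log_b(a) = log_2(6) = 2.5850

Case 3: c = 3 > log_2(6) = 2.5850
T(n) = O(n^3) = O(n^3)

For T(n) = 6T(n/2) + O(n^3): log_2(6) = 2.5850. This is Case 3 of the Master Theorem (c > log_b(a), work dominated by root), giving O(n^3).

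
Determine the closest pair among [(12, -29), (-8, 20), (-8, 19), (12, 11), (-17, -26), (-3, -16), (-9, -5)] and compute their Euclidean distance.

Computing all pairwise distances among 7 points:

d((12, -29), (-8, 20)) = 52.9245
d((12, -29), (-8, 19)) = 52.0
d((12, -29), (12, 11)) = 40.0
d((12, -29), (-17, -26)) = 29.1548
d((12, -29), (-3, -16)) = 19.8494
d((12, -29), (-9, -5)) = 31.8904
d((-8, 20), (-8, 19)) = 1.0 <-- minimum
d((-8, 20), (12, 11)) = 21.9317
d((-8, 20), (-17, -26)) = 46.8722
d((-8, 20), (-3, -16)) = 36.3456
d((-8, 20), (-9, -5)) = 25.02
d((-8, 19), (12, 11)) = 21.5407
d((-8, 19), (-17, -26)) = 45.8912
d((-8, 19), (-3, -16)) = 35.3553
d((-8, 19), (-9, -5)) = 24.0208
d((12, 11), (-17, -26)) = 47.0106
d((12, 11), (-3, -16)) = 30.8869
d((12, 11), (-9, -5)) = 26.4008
d((-17, -26), (-3, -16)) = 17.2047
d((-17, -26), (-9, -5)) = 22.4722
d((-3, -16), (-9, -5)) = 12.53

Closest pair: (-8, 20) and (-8, 19) with distance 1.0

The closest pair is (-8, 20) and (-8, 19) with Euclidean distance 1.0. For 7 points, brute-force pairwise comparison is shown above. For large n, the divide-and-conquer algorithm (sort by x, recurse on halves, check the dividing strip) achieves O(n log n).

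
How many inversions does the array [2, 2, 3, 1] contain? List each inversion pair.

Finding inversions in [2, 2, 3, 1]:

(0, 3): arr[0]=2 > arr[3]=1
(1, 3): arr[1]=2 > arr[3]=1
(2, 3): arr[2]=3 > arr[3]=1

Total inversions: 3

The array has 3 inversion(s): (0,3), (1,3), (2,3). Each pair (i,j) satisfies i < j and arr[i] > arr[j].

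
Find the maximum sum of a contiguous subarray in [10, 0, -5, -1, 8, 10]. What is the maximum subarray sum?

Using Kadane's algorithm on [10, 0, -5, -1, 8, 10]:

Scanning through the array:
Position 1 (value 0): max_ending_here = 10, max_so_far = 10
Position 2 (value -5): max_ending_here = 5, max_so_far = 10
Position 3 (value -1): max_ending_here = 4, max_so_far = 10
Position 4 (value 8): max_ending_here = 12, max_so_far = 12
Position 5 (value 10): max_ending_here = 22, max_so_far = 22

Maximum subarray: [10, 0, -5, -1, 8, 10]
Maximum sum: 22

The maximum subarray is [10, 0, -5, -1, 8, 10] with sum 22. This subarray runs from index 0 to index 5.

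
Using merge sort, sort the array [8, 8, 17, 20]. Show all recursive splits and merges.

Merge sort trace:

Split: [8, 8, 17, 20] -> [8, 8] and [17, 20]
  Split: [8, 8] -> [8] and [8]
  Merge: [8] + [8] -> [8, 8]
  Split: [17, 20] -> [17] and [20]
  Merge: [17] + [20] -> [17, 20]
Merge: [8, 8] + [17, 20] -> [8, 8, 17, 20]

Final sorted array: [8, 8, 17, 20]

The merge sort proceeds by recursively splitting the array and merging sorted halves.
After all merges, the sorted array is [8, 8, 17, 20].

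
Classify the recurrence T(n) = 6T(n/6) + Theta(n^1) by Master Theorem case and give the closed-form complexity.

Master Theorem for T(n) = 6T(n/6) + O(n^1):

a = 6, b = 6, c = 1
log_b(a) = log_6(6) = 1.0000

Case 2: c = 1 = log_6(6) = 1.0000
T(n) = O(n^1 log n) = O(n log n)

For T(n) = 6T(n/6) + O(n^1): log_6(6) = 1.0000. This is Case 2 of the Master Theorem (c = log_b(a), equal work at all levels), giving O(n log n).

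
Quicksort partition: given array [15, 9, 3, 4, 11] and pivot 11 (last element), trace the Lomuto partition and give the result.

Lomuto partition with pivot = 11:

Initial array: [15, 9, 3, 4, 11]

arr[0]=15 > 11: no swap
arr[1]=9 <= 11: swap with position 0, array becomes [9, 15, 3, 4, 11]
arr[2]=3 <= 11: swap with position 1, array becomes [9, 3, 15, 4, 11]
arr[3]=4 <= 11: swap with position 2, array becomes [9, 3, 4, 15, 11]

Place pivot at position 3: [9, 3, 4, 11, 15]
Pivot position: 3

After partitioning with pivot 11, the array becomes [9, 3, 4, 11, 15]. The pivot is placed at index 3. All elements to the left of the pivot are <= 11, and all elements to the right are > 11.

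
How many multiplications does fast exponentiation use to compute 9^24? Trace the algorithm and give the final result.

Computing 9^24 by squaring (build up from 9^1; each line after the first costs one multiplication):

9^1 = 9
9^2 = (9^1)^2 = 9^2 = 81
9^3 = 9 * 9^2 = 9 * 81 = 729
9^6 = (9^3)^2 = 729^2 = 531441
9^12 = (9^6)^2 = 531441^2 = 282429536481
9^24 = (9^12)^2 = 282429536481^2 = 79766443076872509863361

Result: 79766443076872509863361
Multiplications needed: 5 (5 lines after 9^1)

9^24 = 79766443076872509863361. Using exponentiation by squaring, this requires 5 multiplications. The key idea: if the exponent is even, square the half-power; if odd, multiply by the base once.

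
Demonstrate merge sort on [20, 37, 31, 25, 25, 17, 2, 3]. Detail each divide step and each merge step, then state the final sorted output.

Merge sort trace:

Split: [20, 37, 31, 25, 25, 17, 2, 3] -> [20, 37, 31, 25] and [25, 17, 2, 3]
  Split: [20, 37, 31, 25] -> [20, 37] and [31, 25]
    Split: [20, 37] -> [20] and [37]
    Merge: [20] + [37] -> [20, 37]
    Split: [31, 25] -> [31] and [25]
    Merge: [31] + [25] -> [25, 31]
  Merge: [20, 37] + [25, 31] -> [20, 25, 31, 37]
  Split: [25, 17, 2, 3] -> [25, 17] and [2, 3]
    Split: [25, 17] -> [25] and [17]
    Merge: [25] + [17] -> [17, 25]
    Split: [2, 3] -> [2] and [3]
    Merge: [2] + [3] -> [2, 3]
  Merge: [17, 25] + [2, 3] -> [2, 3, 17, 25]
Merge: [20, 25, 31, 37] + [2, 3, 17, 25] -> [2, 3, 17, 20, 25, 25, 31, 37]

Final sorted array: [2, 3, 17, 20, 25, 25, 31, 37]

The merge sort proceeds by recursively splitting the array and merging sorted halves.
After all merges, the sorted array is [2, 3, 17, 20, 25, 25, 31, 37].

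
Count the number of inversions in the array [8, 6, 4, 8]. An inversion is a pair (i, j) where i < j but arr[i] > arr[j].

Finding inversions in [8, 6, 4, 8]:

(0, 1): arr[0]=8 > arr[1]=6
(0, 2): arr[0]=8 > arr[2]=4
(1, 2): arr[1]=6 > arr[2]=4

Total inversions: 3

The array has 3 inversion(s): (0,1), (0,2), (1,2). Each pair (i,j) satisfies i < j and arr[i] > arr[j].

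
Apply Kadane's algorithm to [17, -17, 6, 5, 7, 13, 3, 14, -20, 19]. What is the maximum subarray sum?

Using Kadane's algorithm on [17, -17, 6, 5, 7, 13, 3, 14, -20, 19]:

Scanning through the array:
Position 1 (value -17): max_ending_here = 0, max_so_far = 17
Position 2 (value 6): max_ending_here = 6, max_so_far = 17
Position 3 (value 5): max_ending_here = 11, max_so_far = 17
Position 4 (value 7): max_ending_here = 18, max_so_far = 18
Position 5 (value 13): max_ending_here = 31, max_so_far = 31
Position 6 (value 3): max_ending_here = 34, max_so_far = 34
Position 7 (value 14): max_ending_here = 48, max_so_far = 48
Position 8 (value -20): max_ending_here = 28, max_so_far = 48
Position 9 (value 19): max_ending_here = 47, max_so_far = 48

Maximum subarray: [17, -17, 6, 5, 7, 13, 3, 14]
Maximum sum: 48

The maximum subarray is [17, -17, 6, 5, 7, 13, 3, 14] with sum 48. This subarray runs from index 0 to index 7.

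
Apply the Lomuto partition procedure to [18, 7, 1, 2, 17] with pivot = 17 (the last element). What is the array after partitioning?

Lomuto partition with pivot = 17:

Initial array: [18, 7, 1, 2, 17]

arr[0]=18 > 17: no swap
arr[1]=7 <= 17: swap with position 0, array becomes [7, 18, 1, 2, 17]
arr[2]=1 <= 17: swap with position 1, array becomes [7, 1, 18, 2, 17]
arr[3]=2 <= 17: swap with position 2, array becomes [7, 1, 2, 18, 17]

Place pivot at position 3: [7, 1, 2, 17, 18]
Pivot position: 3

After partitioning with pivot 17, the array becomes [7, 1, 2, 17, 18]. The pivot is placed at index 3. All elements to the left of the pivot are <= 17, and all elements to the right are > 17.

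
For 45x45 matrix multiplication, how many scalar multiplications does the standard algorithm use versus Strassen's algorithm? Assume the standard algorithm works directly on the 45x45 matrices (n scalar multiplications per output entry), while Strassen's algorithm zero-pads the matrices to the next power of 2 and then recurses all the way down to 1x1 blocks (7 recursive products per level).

Matrix multiplication for 45x45 matrices:

Strassen's algorithm requires power-of-2 dimensions. Pad 45x45 to 64x64 (next power of 2).

Standard algorithm: 45^3 = 91125 multiplications
Strassen's algorithm: 7^(log2(64)) = 7^6 = 117649 multiplications
Difference: 91125 - 117649 = -26524 (Strassen uses MORE here due to padding overhead — for small or just-over-power-of-2 n, padding can outweigh the per-level savings)

Standard: 91125 multiplications (45^3). Strassen: 117649 multiplications (7^6, after padding to 64x64). Strassen reduces 8 recursive multiplications to 7 at each level.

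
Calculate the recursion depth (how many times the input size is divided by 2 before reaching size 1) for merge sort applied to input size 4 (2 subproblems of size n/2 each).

For divide and conquer with division factor 2:

Problem sizes at each level:
Level 0: 4
Level 1: 2
Level 2: 1

The root is level 0 and the size-1 base case is level 2 (the tree spans levels 0 through 2, i.e. 3 levels counting the root), so the depth is the number of divisions: log_2(4) = 2

The recursion tree depth is log_2(4) = 2. At each level, the problem size is divided by 2, so it takes 2 divisions to reduce to a base case of size 1. The algorithm makes 2 recursive calls at each level.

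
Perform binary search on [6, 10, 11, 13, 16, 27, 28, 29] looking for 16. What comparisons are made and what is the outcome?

Binary search for 16 in [6, 10, 11, 13, 16, 27, 28, 29]:

lo=0, hi=7, mid=3, arr[mid]=13 -> 13 < 16, search right half
lo=4, hi=7, mid=5, arr[mid]=27 -> 27 > 16, search left half
lo=4, hi=4, mid=4, arr[mid]=16 -> Found target at index 4!

Binary search finds 16 at index 4 after 3 comparisons. The search repeatedly halves the search space by comparing with the middle element.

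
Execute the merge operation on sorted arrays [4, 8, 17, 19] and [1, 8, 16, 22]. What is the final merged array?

Merging process:

Compare 4 vs 1: take 1 from right. Merged: [1]
Compare 4 vs 8: take 4 from left. Merged: [1, 4]
Compare 8 vs 8: take 8 from left. Merged: [1, 4, 8]
Compare 17 vs 8: take 8 from right. Merged: [1, 4, 8, 8]
Compare 17 vs 16: take 16 from right. Merged: [1, 4, 8, 8, 16]
Compare 17 vs 22: take 17 from left. Merged: [1, 4, 8, 8, 16, 17]
Compare 19 vs 22: take 19 from left. Merged: [1, 4, 8, 8, 16, 17, 19]
Append remaining from right: [22]. Merged: [1, 4, 8, 8, 16, 17, 19, 22]

Final merged array: [1, 4, 8, 8, 16, 17, 19, 22]
Total comparisons: 7

The merged array is [1, 4, 8, 8, 16, 17, 19, 22], requiring 7 comparisons. The merge step runs in O(n) time where n is the total number of elements.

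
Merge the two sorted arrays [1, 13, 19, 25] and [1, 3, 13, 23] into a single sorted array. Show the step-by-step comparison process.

Merging process:

Compare 1 vs 1: take 1 from left. Merged: [1]
Compare 13 vs 1: take 1 from right. Merged: [1, 1]
Compare 13 vs 3: take 3 from right. Merged: [1, 1, 3]
Compare 13 vs 13: take 13 from left. Merged: [1, 1, 3, 13]
Compare 19 vs 13: take 13 from right. Merged: [1, 1, 3, 13, 13]
Compare 19 vs 23: take 19 from left. Merged: [1, 1, 3, 13, 13, 19]
Compare 25 vs 23: take 23 from right. Merged: [1, 1, 3, 13, 13, 19, 23]
Append remaining from left: [25]. Merged: [1, 1, 3, 13, 13, 19, 23, 25]

Final merged array: [1, 1, 3, 13, 13, 19, 23, 25]
Total comparisons: 7

The merged array is [1, 1, 3, 13, 13, 19, 23, 25], requiring 7 comparisons. The merge step runs in O(n) time where n is the total number of elements.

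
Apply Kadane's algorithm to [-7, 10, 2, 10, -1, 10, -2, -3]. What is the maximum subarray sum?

Using Kadane's algorithm on [-7, 10, 2, 10, -1, 10, -2, -3]:

Scanning through the array:
Position 1 (value 10): max_ending_here = 10, max_so_far = 10
Position 2 (value 2): max_ending_here = 12, max_so_far = 12
Position 3 (value 10): max_ending_here = 22, max_so_far = 22
Position 4 (value -1): max_ending_here = 21, max_so_far = 22
Position 5 (value 10): max_ending_here = 31, max_so_far = 31
Position 6 (value -2): max_ending_here = 29, max_so_far = 31
Position 7 (value -3): max_ending_here = 26, max_so_far = 31

Maximum subarray: [10, 2, 10, -1, 10]
Maximum sum: 31

The maximum subarray is [10, 2, 10, -1, 10] with sum 31. This subarray runs from index 1 to index 5.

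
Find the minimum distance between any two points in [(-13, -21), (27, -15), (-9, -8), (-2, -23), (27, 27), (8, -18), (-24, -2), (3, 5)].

Computing all pairwise distances among 8 points:

d((-13, -21), (27, -15)) = 40.4475
d((-13, -21), (-9, -8)) = 13.6015
d((-13, -21), (-2, -23)) = 11.1803 <-- minimum
d((-13, -21), (27, 27)) = 62.482
d((-13, -21), (8, -18)) = 21.2132
d((-13, -21), (-24, -2)) = 21.9545
d((-13, -21), (3, 5)) = 30.5287
d((27, -15), (-9, -8)) = 36.6742
d((27, -15), (-2, -23)) = 30.0832
d((27, -15), (27, 27)) = 42.0
d((27, -15), (8, -18)) = 19.2354
d((27, -15), (-24, -2)) = 52.6308
d((27, -15), (3, 5)) = 31.241
d((-9, -8), (-2, -23)) = 16.5529
d((-9, -8), (27, 27)) = 50.2096
d((-9, -8), (8, -18)) = 19.7231
d((-9, -8), (-24, -2)) = 16.1555
d((-9, -8), (3, 5)) = 17.6918
d((-2, -23), (27, 27)) = 57.8014
d((-2, -23), (8, -18)) = 11.1803 <-- minimum
d((-2, -23), (-24, -2)) = 30.4138
d((-2, -23), (3, 5)) = 28.4429
d((27, 27), (8, -18)) = 48.8467
d((27, 27), (-24, -2)) = 58.6686
d((27, 27), (3, 5)) = 32.5576
d((8, -18), (-24, -2)) = 35.7771
d((8, -18), (3, 5)) = 23.5372
d((-24, -2), (3, 5)) = 27.8927

Minimum distance: 11.1803 (tie among 2 pairs: (-13, -21) and (-2, -23); (-2, -23) and (8, -18))

The minimum Euclidean distance is 11.1803. There is a tie: 2 pairs achieve this minimum — (-13, -21) and (-2, -23); (-2, -23) and (8, -18). Any of these is a valid closest pair. For 8 points, brute-force pairwise comparison is shown above. For large n, the divide-and-conquer algorithm (sort by x, recurse on halves, check the dividing strip) achieves O(n log n).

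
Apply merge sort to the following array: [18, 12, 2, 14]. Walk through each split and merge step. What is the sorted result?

Merge sort trace:

Split: [18, 12, 2, 14] -> [18, 12] and [2, 14]
  Split: [18, 12] -> [18] and [12]
  Merge: [18] + [12] -> [12, 18]
  Split: [2, 14] -> [2] and [14]
  Merge: [2] + [14] -> [2, 14]
Merge: [12, 18] + [2, 14] -> [2, 12, 14, 18]

Final sorted array: [2, 12, 14, 18]

The merge sort proceeds by recursively splitting the array and merging sorted halves.
After all merges, the sorted array is [2, 12, 14, 18].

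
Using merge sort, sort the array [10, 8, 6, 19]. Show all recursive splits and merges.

Merge sort trace:

Split: [10, 8, 6, 19] -> [10, 8] and [6, 19]
  Split: [10, 8] -> [10] and [8]
  Merge: [10] + [8] -> [8, 10]
  Split: [6, 19] -> [6] and [19]
  Merge: [6] + [19] -> [6, 19]
Merge: [8, 10] + [6, 19] -> [6, 8, 10, 19]

Final sorted array: [6, 8, 10, 19]

The merge sort proceeds by recursively splitting the array and merging sorted halves.
After all merges, the sorted array is [6, 8, 10, 19].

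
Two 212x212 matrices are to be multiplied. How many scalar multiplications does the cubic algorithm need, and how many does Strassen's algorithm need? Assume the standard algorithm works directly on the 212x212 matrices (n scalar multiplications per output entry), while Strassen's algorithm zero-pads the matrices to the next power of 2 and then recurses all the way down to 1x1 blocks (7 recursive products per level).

Matrix multiplication for 212x212 matrices:

Strassen's algorithm requires power-of-2 dimensions. Pad 212x212 to 256x256 (next power of 2).

Standard algorithm: 212^3 = 9528128 multiplications
Strassen's algorithm: 7^(log2(256)) = 7^8 = 5764801 multiplications
Savings: 9528128 - 5764801 = 3763327 multiplications

Standard: 9528128 multiplications (212^3). Strassen: 5764801 multiplications (7^8, after padding to 256x256). Strassen reduces 8 recursive multiplications to 7 at each level.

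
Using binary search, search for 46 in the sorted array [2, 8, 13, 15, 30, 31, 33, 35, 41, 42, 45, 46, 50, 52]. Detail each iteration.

Binary search for 46 in [2, 8, 13, 15, 30, 31, 33, 35, 41, 42, 45, 46, 50, 52]:

lo=0, hi=13, mid=6, arr[mid]=33 -> 33 < 46, search right half
lo=7, hi=13, mid=10, arr[mid]=45 -> 45 < 46, search right half
lo=11, hi=13, mid=12, arr[mid]=50 -> 50 > 46, search left half
lo=11, hi=11, mid=11, arr[mid]=46 -> Found target at index 11!

Binary search finds 46 at index 11 after 4 comparisons. The search repeatedly halves the search space by comparing with the middle element.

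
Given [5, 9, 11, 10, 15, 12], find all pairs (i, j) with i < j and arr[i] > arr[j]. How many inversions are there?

Finding inversions in [5, 9, 11, 10, 15, 12]:

(2, 3): arr[2]=11 > arr[3]=10
(4, 5): arr[4]=15 > arr[5]=12

Total inversions: 2

The array has 2 inversion(s): (2,3), (4,5). Each pair (i,j) satisfies i < j and arr[i] > arr[j].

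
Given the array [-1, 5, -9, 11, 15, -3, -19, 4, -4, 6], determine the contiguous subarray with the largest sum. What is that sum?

Using Kadane's algorithm on [-1, 5, -9, 11, 15, -3, -19, 4, -4, 6]:

Scanning through the array:
Position 1 (value 5): max_ending_here = 5, max_so_far = 5
Position 2 (value -9): max_ending_here = -4, max_so_far = 5
Position 3 (value 11): max_ending_here = 11, max_so_far = 11
Position 4 (value 15): max_ending_here = 26, max_so_far = 26
Position 5 (value -3): max_ending_here = 23, max_so_far = 26
Position 6 (value -19): max_ending_here = 4, max_so_far = 26
Position 7 (value 4): max_ending_here = 8, max_so_far = 26
Position 8 (value -4): max_ending_here = 4, max_so_far = 26
Position 9 (value 6): max_ending_here = 10, max_so_far = 26

Maximum subarray: [11, 15]
Maximum sum: 26

The maximum subarray is [11, 15] with sum 26. This subarray runs from index 3 to index 4.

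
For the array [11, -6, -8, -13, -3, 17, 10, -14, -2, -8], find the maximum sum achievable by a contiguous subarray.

Using Kadane's algorithm on [11, -6, -8, -13, -3, 17, 10, -14, -2, -8]:

Scanning through the array:
Position 1 (value -6): max_ending_here = 5, max_so_far = 11
Position 2 (value -8): max_ending_here = -3, max_so_far = 11
Position 3 (value -13): max_ending_here = -13, max_so_far = 11
Position 4 (value -3): max_ending_here = -3, max_so_far = 11
Position 5 (value 17): max_ending_here = 17, max_so_far = 17
Position 6 (value 10): max_ending_here = 27, max_so_far = 27
Position 7 (value -14): max_ending_here = 13, max_so_far = 27
Position 8 (value -2): max_ending_here = 11, max_so_far = 27
Position 9 (value -8): max_ending_here = 3, max_so_far = 27

Maximum subarray: [17, 10]
Maximum sum: 27

The maximum subarray is [17, 10] with sum 27. This subarray runs from index 5 to index 6.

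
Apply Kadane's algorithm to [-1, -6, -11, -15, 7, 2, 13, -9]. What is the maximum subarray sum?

Using Kadane's algorithm on [-1, -6, -11, -15, 7, 2, 13, -9]:

Scanning through the array:
Position 1 (value -6): max_ending_here = -6, max_so_far = -1
Position 2 (value -11): max_ending_here = -11, max_so_far = -1
Position 3 (value -15): max_ending_here = -15, max_so_far = -1
Position 4 (value 7): max_ending_here = 7, max_so_far = 7
Position 5 (value 2): max_ending_here = 9, max_so_far = 9
Position 6 (value 13): max_ending_here = 22, max_so_far = 22
Position 7 (value -9): max_ending_here = 13, max_so_far = 22

Maximum subarray: [7, 2, 13]
Maximum sum: 22

The maximum subarray is [7, 2, 13] with sum 22. This subarray runs from index 4 to index 6.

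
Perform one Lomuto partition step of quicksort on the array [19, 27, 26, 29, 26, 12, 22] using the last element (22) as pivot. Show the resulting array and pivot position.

Lomuto partition with pivot = 22:

Initial array: [19, 27, 26, 29, 26, 12, 22]

arr[0]=19 <= 22: swap with position 0, array becomes [19, 27, 26, 29, 26, 12, 22]
arr[1]=27 > 22: no swap
arr[2]=26 > 22: no swap
arr[3]=29 > 22: no swap
arr[4]=26 > 22: no swap
arr[5]=12 <= 22: swap with position 1, array becomes [19, 12, 26, 29, 26, 27, 22]

Place pivot at position 2: [19, 12, 22, 29, 26, 27, 26]
Pivot position: 2

After partitioning with pivot 22, the array becomes [19, 12, 22, 29, 26, 27, 26]. The pivot is placed at index 2. All elements to the left of the pivot are <= 22, and all elements to the right are > 22.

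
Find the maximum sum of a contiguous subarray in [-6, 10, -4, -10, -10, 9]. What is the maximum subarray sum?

Using Kadane's algorithm on [-6, 10, -4, -10, -10, 9]:

Scanning through the array:
Position 1 (value 10): max_ending_here = 10, max_so_far = 10
Position 2 (value -4): max_ending_here = 6, max_so_far = 10
Position 3 (value -10): max_ending_here = -4, max_so_far = 10
Position 4 (value -10): max_ending_here = -10, max_so_far = 10
Position 5 (value 9): max_ending_here = 9, max_so_far = 10

Maximum subarray: [10]
Maximum sum: 10

The maximum subarray is [10] with sum 10. This subarray runs from index 1 to index 1.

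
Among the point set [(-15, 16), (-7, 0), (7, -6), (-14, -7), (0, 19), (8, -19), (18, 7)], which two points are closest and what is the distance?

Computing all pairwise distances among 7 points:

d((-15, 16), (-7, 0)) = 17.8885
d((-15, 16), (7, -6)) = 31.1127
d((-15, 16), (-14, -7)) = 23.0217
d((-15, 16), (0, 19)) = 15.2971
d((-15, 16), (8, -19)) = 41.8808
d((-15, 16), (18, 7)) = 34.2053
d((-7, 0), (7, -6)) = 15.2315
d((-7, 0), (-14, -7)) = 9.8995 <-- minimum
d((-7, 0), (0, 19)) = 20.2485
d((-7, 0), (8, -19)) = 24.2074
d((-7, 0), (18, 7)) = 25.9615
d((7, -6), (-14, -7)) = 21.0238
d((7, -6), (0, 19)) = 25.9615
d((7, -6), (8, -19)) = 13.0384
d((7, -6), (18, 7)) = 17.0294
d((-14, -7), (0, 19)) = 29.5296
d((-14, -7), (8, -19)) = 25.0599
d((-14, -7), (18, 7)) = 34.9285
d((0, 19), (8, -19)) = 38.833
d((0, 19), (18, 7)) = 21.6333
d((8, -19), (18, 7)) = 27.8568

Closest pair: (-7, 0) and (-14, -7) with distance 9.8995

The closest pair is (-7, 0) and (-14, -7) with Euclidean distance 9.8995. For 7 points, brute-force pairwise comparison is shown above. For large n, the divide-and-conquer algorithm (sort by x, recurse on halves, check the dividing strip) achieves O(n log n).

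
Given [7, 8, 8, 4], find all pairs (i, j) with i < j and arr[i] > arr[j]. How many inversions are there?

Finding inversions in [7, 8, 8, 4]:

(0, 3): arr[0]=7 > arr[3]=4
(1, 3): arr[1]=8 > arr[3]=4
(2, 3): arr[2]=8 > arr[3]=4

Total inversions: 3

The array has 3 inversion(s): (0,3), (1,3), (2,3). Each pair (i,j) satisfies i < j and arr[i] > arr[j].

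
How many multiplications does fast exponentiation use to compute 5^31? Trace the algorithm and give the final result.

Computing 5^31 by squaring (build up from 5^1; each line after the first costs one multiplication):

5^1 = 5
5^2 = (5^1)^2 = 5^2 = 25
5^3 = 5 * 5^2 = 5 * 25 = 125
5^6 = (5^3)^2 = 125^2 = 15625
5^7 = 5 * 5^6 = 5 * 15625 = 78125
5^14 = (5^7)^2 = 78125^2 = 6103515625
5^15 = 5 * 5^14 = 5 * 6103515625 = 30517578125
5^30 = (5^15)^2 = 30517578125^2 = 931322574615478515625
5^31 = 5 * 5^30 = 5 * 931322574615478515625 = 4656612873077392578125

Result: 4656612873077392578125
Multiplications needed: 8 (8 lines after 5^1)

5^31 = 4656612873077392578125. Using exponentiation by squaring, this requires 8 multiplications. The key idea: if the exponent is even, square the half-power; if odd, multiply by the base once.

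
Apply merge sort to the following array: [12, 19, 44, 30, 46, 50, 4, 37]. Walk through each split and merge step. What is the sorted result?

Merge sort trace:

Split: [12, 19, 44, 30, 46, 50, 4, 37] -> [12, 19, 44, 30] and [46, 50, 4, 37]
  Split: [12, 19, 44, 30] -> [12, 19] and [44, 30]
    Split: [12, 19] -> [12] and [19]
    Merge: [12] + [19] -> [12, 19]
    Split: [44, 30] -> [44] and [30]
    Merge: [44] + [30] -> [30, 44]
  Merge: [12, 19] + [30, 44] -> [12, 19, 30, 44]
  Split: [46, 50, 4, 37] -> [46, 50] and [4, 37]
    Split: [46, 50] -> [46] and [50]
    Merge: [46] + [50] -> [46, 50]
    Split: [4, 37] -> [4] and [37]
    Merge: [4] + [37] -> [4, 37]
  Merge: [46, 50] + [4, 37] -> [4, 37, 46, 50]
Merge: [12, 19, 30, 44] + [4, 37, 46, 50] -> [4, 12, 19, 30, 37, 44, 46, 50]

Final sorted array: [4, 12, 19, 30, 37, 44, 46, 50]

The merge sort proceeds by recursively splitting the array and merging sorted halves.
After all merges, the sorted array is [4, 12, 19, 30, 37, 44, 46, 50].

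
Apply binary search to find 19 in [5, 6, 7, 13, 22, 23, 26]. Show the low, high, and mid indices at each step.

Binary search for 19 in [5, 6, 7, 13, 22, 23, 26]:

lo=0, hi=6, mid=3, arr[mid]=13 -> 13 < 19, search right half
lo=4, hi=6, mid=5, arr[mid]=23 -> 23 > 19, search left half
lo=4, hi=4, mid=4, arr[mid]=22 -> 22 > 19, search left half
lo=4 > hi=3, target 19 not found

Binary search determines that 19 is not in the array after 3 comparisons. The search space was exhausted without finding the target.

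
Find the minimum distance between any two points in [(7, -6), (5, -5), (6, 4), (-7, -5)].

Computing all pairwise distances among 4 points:

d((7, -6), (5, -5)) = 2.2361 <-- minimum
d((7, -6), (6, 4)) = 10.0499
d((7, -6), (-7, -5)) = 14.0357
d((5, -5), (6, 4)) = 9.0554
d((5, -5), (-7, -5)) = 12.0
d((6, 4), (-7, -5)) = 15.8114

Closest pair: (7, -6) and (5, -5) with distance 2.2361

The closest pair is (7, -6) and (5, -5) with Euclidean distance 2.2361. For 4 points, brute-force pairwise comparison is shown above. For large n, the divide-and-conquer algorithm (sort by x, recurse on halves, check the dividing strip) achieves O(n log n).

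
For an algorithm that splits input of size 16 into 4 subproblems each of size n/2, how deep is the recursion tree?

For divide and conquer with division factor 2:

Problem sizes at each level:
Level 0: 16
Level 1: 8
Level 2: 4
Level 3: 2
Level 4: 1

The root is level 0 and the size-1 base case is level 4 (the tree spans levels 0 through 4, i.e. 5 levels counting the root), so the depth is the number of divisions: log_2(16) = 4

The recursion tree depth is log_2(16) = 4. At each level, the problem size is divided by 2, so it takes 4 divisions to reduce to a base case of size 1. The algorithm makes 4 recursive calls at each level.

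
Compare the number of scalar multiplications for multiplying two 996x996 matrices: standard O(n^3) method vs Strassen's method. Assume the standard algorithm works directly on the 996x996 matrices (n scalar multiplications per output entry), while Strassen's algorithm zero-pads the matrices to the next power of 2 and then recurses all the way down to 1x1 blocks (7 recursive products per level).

Matrix multiplication for 996x996 matrices:

Strassen's algorithm requires power-of-2 dimensions. Pad 996x996 to 1024x1024 (next power of 2).

Standard algorithm: 996^3 = 988047936 multiplications
Strassen's algorithm: 7^(log2(1024)) = 7^10 = 282475249 multiplications
Savings: 988047936 - 282475249 = 705572687 multiplications

Standard: 988047936 multiplications (996^3). Strassen: 282475249 multiplications (7^10, after padding to 1024x1024). Strassen reduces 8 recursive multiplications to 7 at each level.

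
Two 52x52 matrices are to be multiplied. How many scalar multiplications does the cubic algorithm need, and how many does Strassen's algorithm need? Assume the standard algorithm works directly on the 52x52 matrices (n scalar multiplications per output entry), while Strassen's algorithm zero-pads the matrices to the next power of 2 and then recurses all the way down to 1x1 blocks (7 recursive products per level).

Matrix multiplication for 52x52 matrices:

Strassen's algorithm requires power-of-2 dimensions. Pad 52x52 to 64x64 (next power of 2).

Standard algorithm: 52^3 = 140608 multiplications
Strassen's algorithm: 7^(log2(64)) = 7^6 = 117649 multiplications
Savings: 140608 - 117649 = 22959 multiplications

Standard: 140608 multiplications (52^3). Strassen: 117649 multiplications (7^6, after padding to 64x64). Strassen reduces 8 recursive multiplications to 7 at each level.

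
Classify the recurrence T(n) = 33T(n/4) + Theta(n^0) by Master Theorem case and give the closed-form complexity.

Master Theorem for T(n) = 33T(n/4) + O(n^0):

a = 33, b = 4, c = 0
log_b(a) = log_4(33) = 2.5222

Case 1: c = 0 < log_4(33) = 2.5222
T(n) = O(n^(log_4 33))

For T(n) = 33T(n/4) + O(n^0): log_4(33) = 2.5222. This is Case 1 of the Master Theorem (c < log_b(a), work dominated by leaves), giving O(n^(log_4 33)).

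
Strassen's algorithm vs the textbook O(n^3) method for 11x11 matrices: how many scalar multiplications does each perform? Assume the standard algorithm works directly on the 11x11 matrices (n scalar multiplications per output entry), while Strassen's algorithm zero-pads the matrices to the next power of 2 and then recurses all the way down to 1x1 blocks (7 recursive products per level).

Matrix multiplication for 11x11 matrices:

Strassen's algorithm requires power-of-2 dimensions. Pad 11x11 to 16x16 (next power of 2).

Standard algorithm: 11^3 = 1331 multiplications
Strassen's algorithm: 7^(log2(16)) = 7^4 = 2401 multiplications
Difference: 1331 - 2401 = -1070 (Strassen uses MORE here due to padding overhead — for small or just-over-power-of-2 n, padding can outweigh the per-level savings)

Standard: 1331 multiplications (11^3). Strassen: 2401 multiplications (7^4, after padding to 16x16). Strassen reduces 8 recursive multiplications to 7 at each level.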